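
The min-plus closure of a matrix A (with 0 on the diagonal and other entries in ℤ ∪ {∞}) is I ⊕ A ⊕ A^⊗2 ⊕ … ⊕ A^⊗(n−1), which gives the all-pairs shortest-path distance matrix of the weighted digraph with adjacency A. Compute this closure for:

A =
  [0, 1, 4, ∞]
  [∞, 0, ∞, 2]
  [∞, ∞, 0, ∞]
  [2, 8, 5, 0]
Closure =
  [0, 1, 4, 3]
  [4, 0, 7, 2]
  [∞, ∞, 0, ∞]
  [2, 3, 5, 0]

This is the Floyd-Warshall all-pairs shortest-path computation. For each intermediate vertex k = 0, 1, …, 3, update dist[i][j] ← min(dist[i][j], dist[i][k] + dist[k][j]). The final matrix gives, for each (i, j), the minimum total weight of any directed path from i to j (possibly empty when i = j).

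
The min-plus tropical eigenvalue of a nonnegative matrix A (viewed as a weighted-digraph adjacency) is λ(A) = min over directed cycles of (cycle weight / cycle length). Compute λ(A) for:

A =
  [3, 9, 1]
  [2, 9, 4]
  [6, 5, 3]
λ(A) = 8/3

Enumerate directed cycles and compute their means (weight / length). Sample:
  cycle 0 → 0: weight = 3, length = 1, mean = 3/1 ≈ 3.000
  cycle 1 → 1: weight = 9, length = 1, mean = 9/1 ≈ 9.000
  cycle 2 → 2: weight = 3, length = 1, mean = 3/1 ≈ 3.000
  cycle 0 → 1 → 0: weight = 11, length = 2, mean = 11/2 ≈ 5.500
  cycle 0 → 2 → 0: weight = 7, length = 2, mean = 7/2 ≈ 3.500
  cycle 1 → 0 → 1: weight = 11, length = 2, mean = 11/2 ≈ 5.500
Minimum mean = 2.667, attained e.g. along the cycle 0 → 2 → 1 → 0 with weight 8 and length 3. So λ(A) = 8/3 = 8/3.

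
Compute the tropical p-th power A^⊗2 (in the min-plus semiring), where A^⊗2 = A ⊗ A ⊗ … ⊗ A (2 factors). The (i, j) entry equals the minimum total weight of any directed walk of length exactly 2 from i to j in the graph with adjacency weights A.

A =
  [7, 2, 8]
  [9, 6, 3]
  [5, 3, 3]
A^⊗2 =
  [11, 8, 5]
  [8, 6, 6]
  [8, 6, 6]

Each entry (A^⊗2)_ij equals the minimum over all length-2 walks i = v_0 → v_1 → … → v_2 = j of Σ_t A[v_t][v_{t+1}]. For example, for (i, j) = (0, 2) we minimise over 3 possible intermediate vertex sequences; the minimum is 5, attained along the walk 0 → 1 → 2.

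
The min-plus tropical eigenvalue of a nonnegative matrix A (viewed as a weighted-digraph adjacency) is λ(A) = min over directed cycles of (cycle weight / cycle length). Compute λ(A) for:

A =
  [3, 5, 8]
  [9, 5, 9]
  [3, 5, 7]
λ(A) = 3

Enumerate directed cycles and compute their means (weight / length). Sample:
  cycle 0 → 0: weight = 3, length = 1, mean = 3/1 ≈ 3.000
  cycle 1 → 1: weight = 5, length = 1, mean = 5/1 ≈ 5.000
  cycle 2 → 2: weight = 7, length = 1, mean = 7/1 ≈ 7.000
  cycle 0 → 1 → 0: weight = 14, length = 2, mean = 14/2 ≈ 7.000
  cycle 0 → 2 → 0: weight = 11, length = 2, mean = 11/2 ≈ 5.500
  cycle 1 → 0 → 1: weight = 14, length = 2, mean = 14/2 ≈ 7.000
Minimum mean = 3.000, attained e.g. along the cycle 0 → 0 with weight 3 and length 1. So λ(A) = 3/1 = 3.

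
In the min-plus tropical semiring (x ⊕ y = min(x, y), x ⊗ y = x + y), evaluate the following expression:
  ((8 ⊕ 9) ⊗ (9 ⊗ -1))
((8 ⊕ 9) ⊗ (9 ⊗ -1)) = 16

Expand innermost to outermost. Recall ⊕ takes the minimum of its arguments and ⊗ takes their sum. Working out the expression ((8 ⊕ 9) ⊗ (9 ⊗ -1)) gives 16.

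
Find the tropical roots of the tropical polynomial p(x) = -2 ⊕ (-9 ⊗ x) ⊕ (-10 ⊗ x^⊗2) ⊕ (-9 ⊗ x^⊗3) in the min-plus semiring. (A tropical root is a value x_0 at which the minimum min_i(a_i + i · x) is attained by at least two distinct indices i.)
Roots: {-1, 1, 7}

Each tropical root is a break point of the lower envelope of the lines y = a_i + i · x (there are 4 lines, with slopes 0, 1, ..., 3). Only the lines that attain the minimum somewhere contribute to roots; other lines are dominated. Here the surviving (envelope) indices are i = 3, i = 2, i = 1, i = 0.
Intersections between consecutive envelope lines give the roots: for adjacent envelope indices i < j the intersection is x = (a_i − a_j) / (j − i). Reading off the sorted break points: {-1, 1, 7}.
Verification: at each break x_0, at least two indices attain the minimum of min_i(a_i + i · x_0).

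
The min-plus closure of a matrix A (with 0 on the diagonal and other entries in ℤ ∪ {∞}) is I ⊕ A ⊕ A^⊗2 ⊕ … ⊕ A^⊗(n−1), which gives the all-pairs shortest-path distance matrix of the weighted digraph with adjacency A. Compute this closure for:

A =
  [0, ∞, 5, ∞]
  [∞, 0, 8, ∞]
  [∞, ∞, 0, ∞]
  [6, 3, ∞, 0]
Closure =
  [0, ∞, 5, ∞]
  [∞, 0, 8, ∞]
  [∞, ∞, 0, ∞]
  [6, 3, 11, 0]

This is the Floyd-Warshall all-pairs shortest-path computation. For each intermediate vertex k = 0, 1, …, 3, update dist[i][j] ← min(dist[i][j], dist[i][k] + dist[k][j]). The final matrix gives, for each (i, j), the minimum total weight of any directed path from i to j (possibly empty when i = j).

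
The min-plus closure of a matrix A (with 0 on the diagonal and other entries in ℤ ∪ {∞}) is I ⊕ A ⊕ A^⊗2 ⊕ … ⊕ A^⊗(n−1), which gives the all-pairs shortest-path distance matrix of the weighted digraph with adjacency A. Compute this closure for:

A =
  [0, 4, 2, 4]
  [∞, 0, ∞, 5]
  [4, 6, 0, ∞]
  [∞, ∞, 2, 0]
Closure =
  [0, 4, 2, 4]
  [11, 0, 7, 5]
  [4, 6, 0, 8]
  [6, 8, 2, 0]

This is the Floyd-Warshall all-pairs shortest-path computation. For each intermediate vertex k = 0, 1, …, 3, update dist[i][j] ← min(dist[i][j], dist[i][k] + dist[k][j]). The final matrix gives, for each (i, j), the minimum total weight of any directed path from i to j (possibly empty when i = j).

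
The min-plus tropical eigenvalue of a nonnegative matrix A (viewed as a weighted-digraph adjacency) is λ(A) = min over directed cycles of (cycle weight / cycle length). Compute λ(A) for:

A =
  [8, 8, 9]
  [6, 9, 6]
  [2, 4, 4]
λ(A) = 4

Enumerate directed cycles and compute their means (weight / length). Sample:
  cycle 0 → 0: weight = 8, length = 1, mean = 8/1 ≈ 8.000
  cycle 1 → 1: weight = 9, length = 1, mean = 9/1 ≈ 9.000
  cycle 2 → 2: weight = 4, length = 1, mean = 4/1 ≈ 4.000
  cycle 0 → 1 → 0: weight = 14, length = 2, mean = 14/2 ≈ 7.000
  cycle 0 → 2 → 0: weight = 11, length = 2, mean = 11/2 ≈ 5.500
  cycle 1 → 0 → 1: weight = 14, length = 2, mean = 14/2 ≈ 7.000
Minimum mean = 4.000, attained e.g. along the cycle 2 → 2 with weight 4 and length 1. So λ(A) = 4/1 = 4.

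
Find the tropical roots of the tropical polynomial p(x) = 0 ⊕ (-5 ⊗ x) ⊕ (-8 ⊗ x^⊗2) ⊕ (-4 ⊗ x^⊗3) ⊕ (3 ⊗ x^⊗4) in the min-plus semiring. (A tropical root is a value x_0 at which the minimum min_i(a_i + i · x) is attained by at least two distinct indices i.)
Roots: {-7, -4, 3, 5}

Each tropical root is a break point of the lower envelope of the lines y = a_i + i · x (there are 5 lines, with slopes 0, 1, ..., 4). Only the lines that attain the minimum somewhere contribute to roots; other lines are dominated. Here the surviving (envelope) indices are i = 4, i = 3, i = 2, i = 1, i = 0.
Intersections between consecutive envelope lines give the roots: for adjacent envelope indices i < j the intersection is x = (a_i − a_j) / (j − i). Reading off the sorted break points: {-7, -4, 3, 5}.
Verification: at each break x_0, at least two indices attain the minimum of min_i(a_i + i · x_0).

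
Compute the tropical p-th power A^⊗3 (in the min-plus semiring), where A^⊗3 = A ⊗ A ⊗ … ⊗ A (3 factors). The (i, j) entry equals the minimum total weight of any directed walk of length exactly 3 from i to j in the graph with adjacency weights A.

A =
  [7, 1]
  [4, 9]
A^⊗3 =
  [12, 6]
  [9, 12]

Each entry (A^⊗3)_ij equals the minimum over all length-3 walks i = v_0 → v_1 → … → v_3 = j of Σ_t A[v_t][v_{t+1}]. For example, for (i, j) = (0, 1) we minimise over 4 possible intermediate vertex sequences; the minimum is 6, attained along the walk 0 → 1 → 0 → 1.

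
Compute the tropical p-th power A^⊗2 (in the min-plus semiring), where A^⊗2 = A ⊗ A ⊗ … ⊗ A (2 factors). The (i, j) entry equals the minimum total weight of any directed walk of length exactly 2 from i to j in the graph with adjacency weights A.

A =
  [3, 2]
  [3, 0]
A^⊗2 =
  [5, 2]
  [3, 0]

Each entry (A^⊗2)_ij equals the minimum over all length-2 walks i = v_0 → v_1 → … → v_2 = j of Σ_t A[v_t][v_{t+1}]. For example, for (i, j) = (0, 1) we minimise over 2 possible intermediate vertex sequences; the minimum is 2, attained along the walk 0 → 1 → 1.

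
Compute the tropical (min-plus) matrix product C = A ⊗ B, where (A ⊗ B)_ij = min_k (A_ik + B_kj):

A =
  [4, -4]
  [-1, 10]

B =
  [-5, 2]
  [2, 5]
A ⊗ B =
  [-2, 1]
  [-6, 1]

Apply the min-plus product entry-by-entry:
  C[0][0] = min over k of (A[0][0] + B[0][0] = 4 + -5 = -1, A[0][1] + B[1][0] = -4 + 2 = -2) = -2 (attained at k = 1)
  C[0][1] = min over k of (A[0][0] + B[0][1] = 4 + 2 = 6, A[0][1] + B[1][1] = -4 + 5 = 1) = 1 (attained at k = 1)
  C[1][0] = min over k of (A[1][0] + B[0][0] = -1 + -5 = -6, A[1][1] + B[1][0] = 10 + 2 = 12) = -6 (attained at k = 0)
  C[1][1] = min over k of (A[1][0] + B[0][1] = -1 + 2 = 1, A[1][1] + B[1][1] = 10 + 5 = 15) = 1 (attained at k = 0)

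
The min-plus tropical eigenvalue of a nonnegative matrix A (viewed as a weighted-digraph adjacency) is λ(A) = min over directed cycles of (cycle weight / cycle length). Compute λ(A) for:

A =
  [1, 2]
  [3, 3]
λ(A) = 1

Enumerate directed cycles and compute their means (weight / length). Sample:
  cycle 0 → 0: weight = 1, length = 1, mean = 1/1 ≈ 1.000
  cycle 1 → 1: weight = 3, length = 1, mean = 3/1 ≈ 3.000
  cycle 0 → 1 → 0: weight = 5, length = 2, mean = 5/2 ≈ 2.500
  cycle 1 → 0 → 1: weight = 5, length = 2, mean = 5/2 ≈ 2.500
Minimum mean = 1.000, attained e.g. along the cycle 0 → 0 with weight 1 and length 1. So λ(A) = 1/1 = 1.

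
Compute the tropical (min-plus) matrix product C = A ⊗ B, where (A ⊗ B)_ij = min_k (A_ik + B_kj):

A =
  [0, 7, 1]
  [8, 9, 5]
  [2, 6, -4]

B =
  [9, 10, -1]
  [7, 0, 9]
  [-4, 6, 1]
A ⊗ B =
  [-3, 7, -1]
  [1, 9, 6]
  [-8, 2, -3]

Apply the min-plus product entry-by-entry:
  C[0][0] = min over k of (A[0][0] + B[0][0] = 0 + 9 = 9, A[0][1] + B[1][0] = 7 + 7 = 14, A[0][2] + B[2][0] = 1 + -4 = -3) = -3 (attained at k = 2)
  C[0][1] = min over k of (A[0][0] + B[0][1] = 0 + 10 = 10, A[0][1] + B[1][1] = 7 + 0 = 7, A[0][2] + B[2][1] = 1 + 6 = 7) = 7 (attained at k = 1)
  C[0][2] = min over k of (A[0][0] + B[0][2] = 0 + -1 = -1, A[0][1] + B[1][2] = 7 + 9 = 16, A[0][2] + B[2][2] = 1 + 1 = 2) = -1 (attained at k = 0)
  C[1][0] = min over k of (A[1][0] + B[0][0] = 8 + 9 = 17, A[1][1] + B[1][0] = 9 + 7 = 16, A[1][2] + B[2][0] = 5 + -4 = 1) = 1 (attained at k = 2)
  C[1][1] = min over k of (A[1][0] + B[0][1] = 8 + 10 = 18, A[1][1] + B[1][1] = 9 + 0 = 9, A[1][2] + B[2][1] = 5 + 6 = 11) = 9 (attained at k = 1)
  C[1][2] = min over k of (A[1][0] + B[0][2] = 8 + -1 = 7, A[1][1] + B[1][2] = 9 + 9 = 18, A[1][2] + B[2][2] = 5 + 1 = 6) = 6 (attained at k = 2)
  C[2][0] = min over k of (A[2][0] + B[0][0] = 2 + 9 = 11, A[2][1] + B[1][0] = 6 + 7 = 13, A[2][2] + B[2][0] = -4 + -4 = -8) = -8 (attained at k = 2)
  C[2][1] = min over k of (A[2][0] + B[0][1] = 2 + 10 = 12, A[2][1] + B[1][1] = 6 + 0 = 6, A[2][2] + B[2][1] = -4 + 6 = 2) = 2 (attained at k = 2)
  C[2][2] = min over k of (A[2][0] + B[0][2] = 2 + -1 = 1, A[2][1] + B[1][2] = 6 + 9 = 15, A[2][2] + B[2][2] = -4 + 1 = -3) = -3 (attained at k = 2)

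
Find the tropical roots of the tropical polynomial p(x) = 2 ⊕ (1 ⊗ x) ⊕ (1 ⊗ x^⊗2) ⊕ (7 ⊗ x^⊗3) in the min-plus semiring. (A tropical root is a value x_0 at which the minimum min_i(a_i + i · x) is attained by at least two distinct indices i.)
Roots: {-6, 0, 1}

Each tropical root is a break point of the lower envelope of the lines y = a_i + i · x (there are 4 lines, with slopes 0, 1, ..., 3). Only the lines that attain the minimum somewhere contribute to roots; other lines are dominated. Here the surviving (envelope) indices are i = 3, i = 2, i = 1, i = 0.
Intersections between consecutive envelope lines give the roots: for adjacent envelope indices i < j the intersection is x = (a_i − a_j) / (j − i). Reading off the sorted break points: {-6, 0, 1}.
Verification: at each break x_0, at least two indices attain the minimum of min_i(a_i + i · x_0).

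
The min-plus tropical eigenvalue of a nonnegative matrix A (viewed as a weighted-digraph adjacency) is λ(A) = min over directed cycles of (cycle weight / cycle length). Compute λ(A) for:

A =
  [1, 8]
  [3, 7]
λ(A) = 1

Enumerate directed cycles and compute their means (weight / length). Sample:
  cycle 0 → 0: weight = 1, length = 1, mean = 1/1 ≈ 1.000
  cycle 1 → 1: weight = 7, length = 1, mean = 7/1 ≈ 7.000
  cycle 0 → 1 → 0: weight = 11, length = 2, mean = 11/2 ≈ 5.500
  cycle 1 → 0 → 1: weight = 11, length = 2, mean = 11/2 ≈ 5.500
Minimum mean = 1.000, attained e.g. along the cycle 0 → 0 with weight 1 and length 1. So λ(A) = 1/1 = 1.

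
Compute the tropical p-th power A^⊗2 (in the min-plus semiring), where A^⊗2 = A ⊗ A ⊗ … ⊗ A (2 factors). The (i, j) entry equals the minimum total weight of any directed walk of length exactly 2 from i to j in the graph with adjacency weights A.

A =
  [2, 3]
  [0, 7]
A^⊗2 =
  [3, 5]
  [2, 3]

Each entry (A^⊗2)_ij equals the minimum over all length-2 walks i = v_0 → v_1 → … → v_2 = j of Σ_t A[v_t][v_{t+1}]. For example, for (i, j) = (0, 1) we minimise over 2 possible intermediate vertex sequences; the minimum is 5, attained along the walk 0 → 0 → 1.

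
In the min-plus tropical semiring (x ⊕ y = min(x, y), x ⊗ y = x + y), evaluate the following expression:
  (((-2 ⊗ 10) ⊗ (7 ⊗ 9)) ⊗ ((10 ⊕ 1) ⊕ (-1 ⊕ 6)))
(((-2 ⊗ 10) ⊗ (7 ⊗ 9)) ⊗ ((10 ⊕ 1) ⊕ (-1 ⊕ 6))) = 23

Expand innermost to outermost. Recall ⊕ takes the minimum of its arguments and ⊗ takes their sum. Working out the expression (((-2 ⊗ 10) ⊗ (7 ⊗ 9)) ⊗ ((10 ⊕ 1) ⊕ (-1 ⊕ 6))) gives 23.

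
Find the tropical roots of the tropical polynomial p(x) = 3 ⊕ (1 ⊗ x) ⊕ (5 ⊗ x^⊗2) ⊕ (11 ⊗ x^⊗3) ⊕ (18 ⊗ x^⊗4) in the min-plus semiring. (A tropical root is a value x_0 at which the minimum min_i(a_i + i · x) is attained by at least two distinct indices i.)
Roots: {-7, -6, -4, 2}

Each tropical root is a break point of the lower envelope of the lines y = a_i + i · x (there are 5 lines, with slopes 0, 1, ..., 4). Only the lines that attain the minimum somewhere contribute to roots; other lines are dominated. Here the surviving (envelope) indices are i = 4, i = 3, i = 2, i = 1, i = 0.
Intersections between consecutive envelope lines give the roots: for adjacent envelope indices i < j the intersection is x = (a_i − a_j) / (j − i). Reading off the sorted break points: {-7, -6, -4, 2}.
Verification: at each break x_0, at least two indices attain the minimum of min_i(a_i + i · x_0).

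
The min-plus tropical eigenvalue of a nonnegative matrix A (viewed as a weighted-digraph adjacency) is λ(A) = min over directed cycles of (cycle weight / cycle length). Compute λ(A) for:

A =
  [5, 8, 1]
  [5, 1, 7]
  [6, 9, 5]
λ(A) = 1

Enumerate directed cycles and compute their means (weight / length). Sample:
  cycle 0 → 0: weight = 5, length = 1, mean = 5/1 ≈ 5.000
  cycle 1 → 1: weight = 1, length = 1, mean = 1/1 ≈ 1.000
  cycle 2 → 2: weight = 5, length = 1, mean = 5/1 ≈ 5.000
  cycle 0 → 1 → 0: weight = 13, length = 2, mean = 13/2 ≈ 6.500
  cycle 0 → 2 → 0: weight = 7, length = 2, mean = 7/2 ≈ 3.500
  cycle 1 → 0 → 1: weight = 13, length = 2, mean = 13/2 ≈ 6.500
Minimum mean = 1.000, attained e.g. along the cycle 1 → 1 with weight 1 and length 1. So λ(A) = 1/1 = 1.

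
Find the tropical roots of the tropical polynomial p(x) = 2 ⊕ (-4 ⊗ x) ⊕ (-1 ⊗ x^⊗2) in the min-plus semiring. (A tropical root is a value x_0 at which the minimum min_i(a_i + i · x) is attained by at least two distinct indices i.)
Roots: {-3, 6}

Each tropical root is a break point of the lower envelope of the lines y = a_i + i · x (there are 3 lines, with slopes 0, 1, ..., 2). Only the lines that attain the minimum somewhere contribute to roots; other lines are dominated. Here the surviving (envelope) indices are i = 2, i = 1, i = 0.
Intersections between consecutive envelope lines give the roots: for adjacent envelope indices i < j the intersection is x = (a_i − a_j) / (j − i). Reading off the sorted break points: {-3, 6}.
Verification: at each break x_0, at least two indices attain the minimum of min_i(a_i + i · x_0).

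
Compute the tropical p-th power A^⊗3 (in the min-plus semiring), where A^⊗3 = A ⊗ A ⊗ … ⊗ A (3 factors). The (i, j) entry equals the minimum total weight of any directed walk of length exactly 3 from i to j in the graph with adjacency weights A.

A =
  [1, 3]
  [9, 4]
A^⊗3 =
  [3, 5]
  [11, 12]

Each entry (A^⊗3)_ij equals the minimum over all length-3 walks i = v_0 → v_1 → … → v_3 = j of Σ_t A[v_t][v_{t+1}]. For example, for (i, j) = (0, 1) we minimise over 4 possible intermediate vertex sequences; the minimum is 5, attained along the walk 0 → 0 → 0 → 1.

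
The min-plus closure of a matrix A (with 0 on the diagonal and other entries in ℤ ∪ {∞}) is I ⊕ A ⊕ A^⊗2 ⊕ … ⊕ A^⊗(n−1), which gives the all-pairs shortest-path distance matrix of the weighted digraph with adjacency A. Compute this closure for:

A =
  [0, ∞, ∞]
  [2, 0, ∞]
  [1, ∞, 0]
Closure =
  [0, ∞, ∞]
  [2, 0, ∞]
  [1, ∞, 0]

This is the Floyd-Warshall all-pairs shortest-path computation. For each intermediate vertex k = 0, 1, …, 2, update dist[i][j] ← min(dist[i][j], dist[i][k] + dist[k][j]). The final matrix gives, for each (i, j), the minimum total weight of any directed path from i to j (possibly empty when i = j).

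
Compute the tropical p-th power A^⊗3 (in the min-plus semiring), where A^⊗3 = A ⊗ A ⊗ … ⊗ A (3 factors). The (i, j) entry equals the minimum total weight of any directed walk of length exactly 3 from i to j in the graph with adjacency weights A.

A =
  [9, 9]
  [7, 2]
A^⊗3 =
  [18, 13]
  [11, 6]

Each entry (A^⊗3)_ij equals the minimum over all length-3 walks i = v_0 → v_1 → … → v_3 = j of Σ_t A[v_t][v_{t+1}]. For example, for (i, j) = (0, 1) we minimise over 4 possible intermediate vertex sequences; the minimum is 13, attained along the walk 0 → 1 → 1 → 1.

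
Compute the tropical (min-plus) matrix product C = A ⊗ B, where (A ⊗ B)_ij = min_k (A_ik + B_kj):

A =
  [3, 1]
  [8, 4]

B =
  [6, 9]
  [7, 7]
A ⊗ B =
  [8, 8]
  [11, 11]

Apply the min-plus product entry-by-entry:
  C[0][0] = min over k of (A[0][0] + B[0][0] = 3 + 6 = 9, A[0][1] + B[1][0] = 1 + 7 = 8) = 8 (attained at k = 1)
  C[0][1] = min over k of (A[0][0] + B[0][1] = 3 + 9 = 12, A[0][1] + B[1][1] = 1 + 7 = 8) = 8 (attained at k = 1)
  C[1][0] = min over k of (A[1][0] + B[0][0] = 8 + 6 = 14, A[1][1] + B[1][0] = 4 + 7 = 11) = 11 (attained at k = 1)
  C[1][1] = min over k of (A[1][0] + B[0][1] = 8 + 9 = 17, A[1][1] + B[1][1] = 4 + 7 = 11) = 11 (attained at k = 1)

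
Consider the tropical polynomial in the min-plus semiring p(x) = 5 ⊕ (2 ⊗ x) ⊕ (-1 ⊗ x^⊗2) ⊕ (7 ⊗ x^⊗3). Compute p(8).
p(8) = 5

A tropical monomial a ⊗ x^⊗i evaluates to a + i · x. Evaluating each term at x = 8:
  Term 0 contributes 5 + 0 · 8 = 5
  Term 1 contributes 2 + 1 · 8 = 10
  Term 2 contributes -1 + 2 · 8 = 15
  Term 3 contributes 7 + 3 · 8 = 31
p(8) = ⊕ of these = min[5, 10, 15, 31] = 5.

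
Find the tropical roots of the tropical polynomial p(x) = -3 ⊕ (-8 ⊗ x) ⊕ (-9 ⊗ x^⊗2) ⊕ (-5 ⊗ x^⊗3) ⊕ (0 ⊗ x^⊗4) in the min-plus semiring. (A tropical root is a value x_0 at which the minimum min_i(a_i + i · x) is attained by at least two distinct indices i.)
Roots: {-5, -4, 1, 5}

Each tropical root is a break point of the lower envelope of the lines y = a_i + i · x (there are 5 lines, with slopes 0, 1, ..., 4). Only the lines that attain the minimum somewhere contribute to roots; other lines are dominated. Here the surviving (envelope) indices are i = 4, i = 3, i = 2, i = 1, i = 0.
Intersections between consecutive envelope lines give the roots: for adjacent envelope indices i < j the intersection is x = (a_i − a_j) / (j − i). Reading off the sorted break points: {-5, -4, 1, 5}.
Verification: at each break x_0, at least two indices attain the minimum of min_i(a_i + i · x_0).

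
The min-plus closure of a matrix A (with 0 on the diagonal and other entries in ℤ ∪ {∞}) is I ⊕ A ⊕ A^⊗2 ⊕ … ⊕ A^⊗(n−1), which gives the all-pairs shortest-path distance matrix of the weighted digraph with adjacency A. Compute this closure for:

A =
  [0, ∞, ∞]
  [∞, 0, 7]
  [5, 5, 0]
Closure =
  [0, ∞, ∞]
  [12, 0, 7]
  [5, 5, 0]

This is the Floyd-Warshall all-pairs shortest-path computation. For each intermediate vertex k = 0, 1, …, 2, update dist[i][j] ← min(dist[i][j], dist[i][k] + dist[k][j]). The final matrix gives, for each (i, j), the minimum total weight of any directed path from i to j (possibly empty when i = j).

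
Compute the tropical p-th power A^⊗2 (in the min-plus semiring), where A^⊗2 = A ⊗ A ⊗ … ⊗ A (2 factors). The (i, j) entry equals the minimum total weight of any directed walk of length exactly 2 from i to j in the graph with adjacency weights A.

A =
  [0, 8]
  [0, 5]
A^⊗2 =
  [0, 8]
  [0, 8]

Each entry (A^⊗2)_ij equals the minimum over all length-2 walks i = v_0 → v_1 → … → v_2 = j of Σ_t A[v_t][v_{t+1}]. For example, for (i, j) = (0, 1) we minimise over 2 possible intermediate vertex sequences; the minimum is 8, attained along the walk 0 → 0 → 1.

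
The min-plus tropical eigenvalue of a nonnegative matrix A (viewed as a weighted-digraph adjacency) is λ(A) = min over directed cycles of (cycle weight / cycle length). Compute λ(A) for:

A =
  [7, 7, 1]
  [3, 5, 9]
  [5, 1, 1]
λ(A) = 1

Enumerate directed cycles and compute their means (weight / length). Sample:
  cycle 0 → 0: weight = 7, length = 1, mean = 7/1 ≈ 7.000
  cycle 1 → 1: weight = 5, length = 1, mean = 5/1 ≈ 5.000
  cycle 2 → 2: weight = 1, length = 1, mean = 1/1 ≈ 1.000
  cycle 0 → 1 → 0: weight = 10, length = 2, mean = 10/2 ≈ 5.000
  cycle 0 → 2 → 0: weight = 6, length = 2, mean = 6/2 ≈ 3.000
  cycle 1 → 0 → 1: weight = 10, length = 2, mean = 10/2 ≈ 5.000
Minimum mean = 1.000, attained e.g. along the cycle 2 → 2 with weight 1 and length 1. So λ(A) = 1/1 = 1.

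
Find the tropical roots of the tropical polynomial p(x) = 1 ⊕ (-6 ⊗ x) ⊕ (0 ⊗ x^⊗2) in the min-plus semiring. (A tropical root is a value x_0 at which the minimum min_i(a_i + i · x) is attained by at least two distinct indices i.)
Roots: {-6, 7}

Each tropical root is a break point of the lower envelope of the lines y = a_i + i · x (there are 3 lines, with slopes 0, 1, ..., 2). Only the lines that attain the minimum somewhere contribute to roots; other lines are dominated. Here the surviving (envelope) indices are i = 2, i = 1, i = 0.
Intersections between consecutive envelope lines give the roots: for adjacent envelope indices i < j the intersection is x = (a_i − a_j) / (j − i). Reading off the sorted break points: {-6, 7}.
Verification: at each break x_0, at least two indices attain the minimum of min_i(a_i + i · x_0).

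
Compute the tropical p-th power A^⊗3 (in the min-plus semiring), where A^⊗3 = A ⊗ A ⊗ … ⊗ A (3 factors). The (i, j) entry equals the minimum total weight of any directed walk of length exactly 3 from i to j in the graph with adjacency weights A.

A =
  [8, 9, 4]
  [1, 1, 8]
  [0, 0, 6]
A^⊗3 =
  [5, 5, 8]
  [3, 3, 6]
  [2, 2, 5]

Each entry (A^⊗3)_ij equals the minimum over all length-3 walks i = v_0 → v_1 → … → v_3 = j of Σ_t A[v_t][v_{t+1}]. For example, for (i, j) = (0, 2) we minimise over 9 possible intermediate vertex sequences; the minimum is 8, attained along the walk 0 → 2 → 0 → 2.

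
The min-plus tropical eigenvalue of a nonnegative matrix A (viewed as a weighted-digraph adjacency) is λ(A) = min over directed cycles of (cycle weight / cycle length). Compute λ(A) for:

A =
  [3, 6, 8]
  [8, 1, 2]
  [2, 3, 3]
λ(A) = 1

Enumerate directed cycles and compute their means (weight / length). Sample:
  cycle 0 → 0: weight = 3, length = 1, mean = 3/1 ≈ 3.000
  cycle 1 → 1: weight = 1, length = 1, mean = 1/1 ≈ 1.000
  cycle 2 → 2: weight = 3, length = 1, mean = 3/1 ≈ 3.000
  cycle 0 → 1 → 0: weight = 14, length = 2, mean = 14/2 ≈ 7.000
  cycle 0 → 2 → 0: weight = 10, length = 2, mean = 10/2 ≈ 5.000
  cycle 1 → 0 → 1: weight = 14, length = 2, mean = 14/2 ≈ 7.000
Minimum mean = 1.000, attained e.g. along the cycle 1 → 1 with weight 1 and length 1. So λ(A) = 1/1 = 1.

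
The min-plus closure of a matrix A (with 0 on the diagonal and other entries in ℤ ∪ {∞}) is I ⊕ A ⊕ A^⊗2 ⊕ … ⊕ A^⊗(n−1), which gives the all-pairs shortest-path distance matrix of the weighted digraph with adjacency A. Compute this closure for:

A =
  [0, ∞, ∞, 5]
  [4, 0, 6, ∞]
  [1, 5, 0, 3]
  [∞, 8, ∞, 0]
Closure =
  [0, 13, 19, 5]
  [4, 0, 6, 9]
  [1, 5, 0, 3]
  [12, 8, 14, 0]

This is the Floyd-Warshall all-pairs shortest-path computation. For each intermediate vertex k = 0, 1, …, 3, update dist[i][j] ← min(dist[i][j], dist[i][k] + dist[k][j]). The final matrix gives, for each (i, j), the minimum total weight of any directed path from i to j (possibly empty when i = j).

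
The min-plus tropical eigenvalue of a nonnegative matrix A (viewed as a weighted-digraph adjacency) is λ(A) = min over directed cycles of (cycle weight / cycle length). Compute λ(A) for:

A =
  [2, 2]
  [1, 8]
λ(A) = 3/2

Enumerate directed cycles and compute their means (weight / length). Sample:
  cycle 0 → 0: weight = 2, length = 1, mean = 2/1 ≈ 2.000
  cycle 1 → 1: weight = 8, length = 1, mean = 8/1 ≈ 8.000
  cycle 0 → 1 → 0: weight = 3, length = 2, mean = 3/2 ≈ 1.500
  cycle 1 → 0 → 1: weight = 3, length = 2, mean = 3/2 ≈ 1.500
Minimum mean = 1.500, attained e.g. along the cycle 0 → 1 → 0 with weight 3 and length 2. So λ(A) = 3/2 = 3/2.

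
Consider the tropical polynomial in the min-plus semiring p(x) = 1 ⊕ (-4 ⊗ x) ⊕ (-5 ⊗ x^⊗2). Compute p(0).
p(0) = -5

A tropical monomial a ⊗ x^⊗i evaluates to a + i · x. Evaluating each term at x = 0:
  Term 0 contributes 1 + 0 · 0 = 1
  Term 1 contributes -4 + 1 · 0 = -4
  Term 2 contributes -5 + 2 · 0 = -5
p(0) = ⊕ of these = min[1, -4, -5] = -5.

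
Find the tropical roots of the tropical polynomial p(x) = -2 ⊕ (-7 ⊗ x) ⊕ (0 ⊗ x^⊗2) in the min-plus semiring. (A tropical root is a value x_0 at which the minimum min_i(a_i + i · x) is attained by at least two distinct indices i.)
Roots: {-7, 5}

Each tropical root is a break point of the lower envelope of the lines y = a_i + i · x (there are 3 lines, with slopes 0, 1, ..., 2). Only the lines that attain the minimum somewhere contribute to roots; other lines are dominated. Here the surviving (envelope) indices are i = 2, i = 1, i = 0.
Intersections between consecutive envelope lines give the roots: for adjacent envelope indices i < j the intersection is x = (a_i − a_j) / (j − i). Reading off the sorted break points: {-7, 5}.
Verification: at each break x_0, at least two indices attain the minimum of min_i(a_i + i · x_0).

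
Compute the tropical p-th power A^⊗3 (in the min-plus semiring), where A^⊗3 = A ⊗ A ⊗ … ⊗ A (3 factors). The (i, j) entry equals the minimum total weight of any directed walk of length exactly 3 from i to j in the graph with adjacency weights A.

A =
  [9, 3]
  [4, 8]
A^⊗3 =
  [15, 10]
  [11, 15]

Each entry (A^⊗3)_ij equals the minimum over all length-3 walks i = v_0 → v_1 → … → v_3 = j of Σ_t A[v_t][v_{t+1}]. For example, for (i, j) = (0, 1) we minimise over 4 possible intermediate vertex sequences; the minimum is 10, attained along the walk 0 → 1 → 0 → 1.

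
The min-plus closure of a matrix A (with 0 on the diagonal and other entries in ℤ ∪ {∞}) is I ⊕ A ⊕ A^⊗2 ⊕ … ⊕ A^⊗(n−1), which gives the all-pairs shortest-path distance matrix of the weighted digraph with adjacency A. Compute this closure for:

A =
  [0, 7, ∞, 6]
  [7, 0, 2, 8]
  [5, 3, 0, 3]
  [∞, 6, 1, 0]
Closure =
  [0, 7, 7, 6]
  [7, 0, 2, 5]
  [5, 3, 0, 3]
  [6, 4, 1, 0]

This is the Floyd-Warshall all-pairs shortest-path computation. For each intermediate vertex k = 0, 1, …, 3, update dist[i][j] ← min(dist[i][j], dist[i][k] + dist[k][j]). The final matrix gives, for each (i, j), the minimum total weight of any directed path from i to j (possibly empty when i = j).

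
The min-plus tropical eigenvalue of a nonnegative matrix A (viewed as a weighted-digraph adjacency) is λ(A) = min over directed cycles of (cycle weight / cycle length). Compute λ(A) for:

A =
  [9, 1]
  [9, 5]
λ(A) = 5

Enumerate directed cycles and compute their means (weight / length). Sample:
  cycle 0 → 0: weight = 9, length = 1, mean = 9/1 ≈ 9.000
  cycle 1 → 1: weight = 5, length = 1, mean = 5/1 ≈ 5.000
  cycle 0 → 1 → 0: weight = 10, length = 2, mean = 10/2 ≈ 5.000
  cycle 1 → 0 → 1: weight = 10, length = 2, mean = 10/2 ≈ 5.000
Minimum mean = 5.000, attained e.g. along the cycle 1 → 1 with weight 5 and length 1. So λ(A) = 5/1 = 5.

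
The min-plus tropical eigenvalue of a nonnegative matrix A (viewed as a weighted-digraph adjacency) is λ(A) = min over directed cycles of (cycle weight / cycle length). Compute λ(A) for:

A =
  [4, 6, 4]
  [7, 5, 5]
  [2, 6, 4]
λ(A) = 3

Enumerate directed cycles and compute their means (weight / length). Sample:
  cycle 0 → 0: weight = 4, length = 1, mean = 4/1 ≈ 4.000
  cycle 1 → 1: weight = 5, length = 1, mean = 5/1 ≈ 5.000
  cycle 2 → 2: weight = 4, length = 1, mean = 4/1 ≈ 4.000
  cycle 0 → 1 → 0: weight = 13, length = 2, mean = 13/2 ≈ 6.500
  cycle 0 → 2 → 0: weight = 6, length = 2, mean = 6/2 ≈ 3.000
  cycle 1 → 0 → 1: weight = 13, length = 2, mean = 13/2 ≈ 6.500
Minimum mean = 3.000, attained e.g. along the cycle 0 → 2 → 0 with weight 6 and length 2. So λ(A) = 6/2 = 3.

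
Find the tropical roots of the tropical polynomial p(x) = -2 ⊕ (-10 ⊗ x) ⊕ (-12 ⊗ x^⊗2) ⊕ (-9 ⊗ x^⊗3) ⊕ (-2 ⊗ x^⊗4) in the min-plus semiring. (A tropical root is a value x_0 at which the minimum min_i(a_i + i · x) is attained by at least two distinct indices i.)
Roots: {-7, -3, 2, 8}

Each tropical root is a break point of the lower envelope of the lines y = a_i + i · x (there are 5 lines, with slopes 0, 1, ..., 4). Only the lines that attain the minimum somewhere contribute to roots; other lines are dominated. Here the surviving (envelope) indices are i = 4, i = 3, i = 2, i = 1, i = 0.
Intersections between consecutive envelope lines give the roots: for adjacent envelope indices i < j the intersection is x = (a_i − a_j) / (j − i). Reading off the sorted break points: {-7, -3, 2, 8}.
Verification: at each break x_0, at least two indices attain the minimum of min_i(a_i + i · x_0).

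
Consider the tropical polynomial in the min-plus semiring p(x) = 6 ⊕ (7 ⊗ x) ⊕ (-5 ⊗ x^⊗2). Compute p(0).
p(0) = -5

A tropical monomial a ⊗ x^⊗i evaluates to a + i · x. Evaluating each term at x = 0:
  Term 0 contributes 6 + 0 · 0 = 6
  Term 1 contributes 7 + 1 · 0 = 7
  Term 2 contributes -5 + 2 · 0 = -5
p(0) = ⊕ of these = min[6, 7, -5] = -5.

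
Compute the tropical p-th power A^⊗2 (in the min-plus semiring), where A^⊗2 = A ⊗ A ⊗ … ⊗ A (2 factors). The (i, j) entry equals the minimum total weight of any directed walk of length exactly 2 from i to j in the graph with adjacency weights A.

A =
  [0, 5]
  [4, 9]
A^⊗2 =
  [0, 5]
  [4, 9]

Each entry (A^⊗2)_ij equals the minimum over all length-2 walks i = v_0 → v_1 → … → v_2 = j of Σ_t A[v_t][v_{t+1}]. For example, for (i, j) = (0, 1) we minimise over 2 possible intermediate vertex sequences; the minimum is 5, attained along the walk 0 → 0 → 1.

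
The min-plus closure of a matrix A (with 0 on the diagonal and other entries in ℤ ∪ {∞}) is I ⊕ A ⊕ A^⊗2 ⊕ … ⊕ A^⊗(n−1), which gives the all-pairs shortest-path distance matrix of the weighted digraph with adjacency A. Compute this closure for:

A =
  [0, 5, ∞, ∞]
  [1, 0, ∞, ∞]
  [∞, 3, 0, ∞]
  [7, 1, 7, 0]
Closure =
  [0, 5, ∞, ∞]
  [1, 0, ∞, ∞]
  [4, 3, 0, ∞]
  [2, 1, 7, 0]

This is the Floyd-Warshall all-pairs shortest-path computation. For each intermediate vertex k = 0, 1, …, 3, update dist[i][j] ← min(dist[i][j], dist[i][k] + dist[k][j]). The final matrix gives, for each (i, j), the minimum total weight of any directed path from i to j (possibly empty when i = j).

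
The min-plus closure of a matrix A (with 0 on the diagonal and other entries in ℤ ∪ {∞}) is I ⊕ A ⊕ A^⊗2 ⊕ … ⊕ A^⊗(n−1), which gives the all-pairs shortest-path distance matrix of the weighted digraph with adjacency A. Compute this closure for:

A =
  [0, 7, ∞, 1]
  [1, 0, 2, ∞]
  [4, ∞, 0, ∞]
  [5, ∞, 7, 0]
Closure =
  [0, 7, 8, 1]
  [1, 0, 2, 2]
  [4, 11, 0, 5]
  [5, 12, 7, 0]

This is the Floyd-Warshall all-pairs shortest-path computation. For each intermediate vertex k = 0, 1, …, 3, update dist[i][j] ← min(dist[i][j], dist[i][k] + dist[k][j]). The final matrix gives, for each (i, j), the minimum total weight of any directed path from i to j (possibly empty when i = j).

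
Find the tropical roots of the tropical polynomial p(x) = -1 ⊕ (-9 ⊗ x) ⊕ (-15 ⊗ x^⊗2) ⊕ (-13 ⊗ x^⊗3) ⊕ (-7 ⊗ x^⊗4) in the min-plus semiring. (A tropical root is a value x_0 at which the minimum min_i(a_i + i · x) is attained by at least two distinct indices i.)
Roots: {-6, -2, 6, 8}

Each tropical root is a break point of the lower envelope of the lines y = a_i + i · x (there are 5 lines, with slopes 0, 1, ..., 4). Only the lines that attain the minimum somewhere contribute to roots; other lines are dominated. Here the surviving (envelope) indices are i = 4, i = 3, i = 2, i = 1, i = 0.
Intersections between consecutive envelope lines give the roots: for adjacent envelope indices i < j the intersection is x = (a_i − a_j) / (j − i). Reading off the sorted break points: {-6, -2, 6, 8}.
Verification: at each break x_0, at least two indices attain the minimum of min_i(a_i + i · x_0).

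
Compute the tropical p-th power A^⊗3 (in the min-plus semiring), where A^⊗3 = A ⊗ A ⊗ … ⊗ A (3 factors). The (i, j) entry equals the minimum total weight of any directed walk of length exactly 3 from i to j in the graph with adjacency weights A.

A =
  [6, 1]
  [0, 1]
A^⊗3 =
  [2, 2]
  [1, 2]

Each entry (A^⊗3)_ij equals the minimum over all length-3 walks i = v_0 → v_1 → … → v_3 = j of Σ_t A[v_t][v_{t+1}]. For example, for (i, j) = (0, 1) we minimise over 4 possible intermediate vertex sequences; the minimum is 2, attained along the walk 0 → 1 → 0 → 1.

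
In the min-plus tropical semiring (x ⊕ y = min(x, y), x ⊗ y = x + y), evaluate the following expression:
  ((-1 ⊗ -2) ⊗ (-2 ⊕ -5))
((-1 ⊗ -2) ⊗ (-2 ⊕ -5)) = -8

Expand innermost to outermost. Recall ⊕ takes the minimum of its arguments and ⊗ takes their sum. Working out the expression ((-1 ⊗ -2) ⊗ (-2 ⊕ -5)) gives -8.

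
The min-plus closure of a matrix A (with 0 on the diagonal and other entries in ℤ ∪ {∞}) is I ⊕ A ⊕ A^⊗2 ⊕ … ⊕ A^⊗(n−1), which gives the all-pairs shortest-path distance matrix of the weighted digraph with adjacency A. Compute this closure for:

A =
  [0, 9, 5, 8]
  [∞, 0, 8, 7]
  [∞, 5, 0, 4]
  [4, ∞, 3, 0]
Closure =
  [0, 9, 5, 8]
  [11, 0, 8, 7]
  [8, 5, 0, 4]
  [4, 8, 3, 0]

This is the Floyd-Warshall all-pairs shortest-path computation. For each intermediate vertex k = 0, 1, …, 3, update dist[i][j] ← min(dist[i][j], dist[i][k] + dist[k][j]). The final matrix gives, for each (i, j), the minimum total weight of any directed path from i to j (possibly empty when i = j).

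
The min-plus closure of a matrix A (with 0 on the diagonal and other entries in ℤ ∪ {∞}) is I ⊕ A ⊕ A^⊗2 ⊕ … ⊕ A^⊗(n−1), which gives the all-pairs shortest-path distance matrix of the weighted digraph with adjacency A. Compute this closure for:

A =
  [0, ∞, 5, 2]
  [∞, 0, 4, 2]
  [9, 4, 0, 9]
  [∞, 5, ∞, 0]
Closure =
  [0, 7, 5, 2]
  [13, 0, 4, 2]
  [9, 4, 0, 6]
  [18, 5, 9, 0]

This is the Floyd-Warshall all-pairs shortest-path computation. For each intermediate vertex k = 0, 1, …, 3, update dist[i][j] ← min(dist[i][j], dist[i][k] + dist[k][j]). The final matrix gives, for each (i, j), the minimum total weight of any directed path from i to j (possibly empty when i = j).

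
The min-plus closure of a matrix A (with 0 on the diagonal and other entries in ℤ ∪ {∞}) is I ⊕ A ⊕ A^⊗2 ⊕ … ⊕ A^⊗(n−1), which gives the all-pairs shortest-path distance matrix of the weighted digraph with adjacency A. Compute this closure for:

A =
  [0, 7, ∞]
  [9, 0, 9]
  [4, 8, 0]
Closure =
  [0, 7, 16]
  [9, 0, 9]
  [4, 8, 0]

This is the Floyd-Warshall all-pairs shortest-path computation. For each intermediate vertex k = 0, 1, …, 2, update dist[i][j] ← min(dist[i][j], dist[i][k] + dist[k][j]). The final matrix gives, for each (i, j), the minimum total weight of any directed path from i to j (possibly empty when i = j).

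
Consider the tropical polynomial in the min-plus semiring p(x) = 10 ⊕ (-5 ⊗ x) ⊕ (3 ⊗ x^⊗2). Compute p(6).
p(6) = 1

A tropical monomial a ⊗ x^⊗i evaluates to a + i · x. Evaluating each term at x = 6:
  Term 0 contributes 10 + 0 · 6 = 10
  Term 1 contributes -5 + 1 · 6 = 1
  Term 2 contributes 3 + 2 · 6 = 15
p(6) = ⊕ of these = min[10, 1, 15] = 1.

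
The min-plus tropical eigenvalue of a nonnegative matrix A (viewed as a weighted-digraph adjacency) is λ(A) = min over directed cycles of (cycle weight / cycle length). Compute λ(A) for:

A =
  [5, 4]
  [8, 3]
λ(A) = 3

Enumerate directed cycles and compute their means (weight / length). Sample:
  cycle 0 → 0: weight = 5, length = 1, mean = 5/1 ≈ 5.000
  cycle 1 → 1: weight = 3, length = 1, mean = 3/1 ≈ 3.000
  cycle 0 → 1 → 0: weight = 12, length = 2, mean = 12/2 ≈ 6.000
  cycle 1 → 0 → 1: weight = 12, length = 2, mean = 12/2 ≈ 6.000
Minimum mean = 3.000, attained e.g. along the cycle 1 → 1 with weight 3 and length 1. So λ(A) = 3/1 = 3.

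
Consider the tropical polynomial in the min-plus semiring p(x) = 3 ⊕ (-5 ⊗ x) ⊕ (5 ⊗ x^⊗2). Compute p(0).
p(0) = -5

A tropical monomial a ⊗ x^⊗i evaluates to a + i · x. Evaluating each term at x = 0:
  Term 0 contributes 3 + 0 · 0 = 3
  Term 1 contributes -5 + 1 · 0 = -5
  Term 2 contributes 5 + 2 · 0 = 5
p(0) = ⊕ of these = min[3, -5, 5] = -5.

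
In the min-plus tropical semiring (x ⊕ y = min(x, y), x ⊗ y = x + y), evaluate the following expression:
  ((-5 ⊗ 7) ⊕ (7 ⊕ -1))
((-5 ⊗ 7) ⊕ (7 ⊕ -1)) = -1

Expand innermost to outermost. Recall ⊕ takes the minimum of its arguments and ⊗ takes their sum. Working out the expression ((-5 ⊗ 7) ⊕ (7 ⊕ -1)) gives -1.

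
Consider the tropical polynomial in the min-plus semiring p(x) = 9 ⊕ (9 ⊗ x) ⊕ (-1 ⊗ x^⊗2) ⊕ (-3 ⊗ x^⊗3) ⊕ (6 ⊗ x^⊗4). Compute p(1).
p(1) = 0

A tropical monomial a ⊗ x^⊗i evaluates to a + i · x. Evaluating each term at x = 1:
  Term 0 contributes 9 + 0 · 1 = 9
  Term 1 contributes 9 + 1 · 1 = 10
  Term 2 contributes -1 + 2 · 1 = 1
  Term 3 contributes -3 + 3 · 1 = 0
  Term 4 contributes 6 + 4 · 1 = 10
p(1) = ⊕ of these = min[9, 10, 1, 0, 10] = 0.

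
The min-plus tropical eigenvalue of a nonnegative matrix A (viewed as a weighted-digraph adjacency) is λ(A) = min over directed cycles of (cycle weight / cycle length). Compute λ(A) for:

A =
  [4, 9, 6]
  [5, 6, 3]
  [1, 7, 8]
λ(A) = 7/2

Enumerate directed cycles and compute their means (weight / length). Sample:
  cycle 0 → 0: weight = 4, length = 1, mean = 4/1 ≈ 4.000
  cycle 1 → 1: weight = 6, length = 1, mean = 6/1 ≈ 6.000
  cycle 2 → 2: weight = 8, length = 1, mean = 8/1 ≈ 8.000
  cycle 0 → 1 → 0: weight = 14, length = 2, mean = 14/2 ≈ 7.000
  cycle 0 → 2 → 0: weight = 7, length = 2, mean = 7/2 ≈ 3.500
  cycle 1 → 0 → 1: weight = 14, length = 2, mean = 14/2 ≈ 7.000
Minimum mean = 3.500, attained e.g. along the cycle 0 → 2 → 0 with weight 7 and length 2. So λ(A) = 7/2 = 7/2.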